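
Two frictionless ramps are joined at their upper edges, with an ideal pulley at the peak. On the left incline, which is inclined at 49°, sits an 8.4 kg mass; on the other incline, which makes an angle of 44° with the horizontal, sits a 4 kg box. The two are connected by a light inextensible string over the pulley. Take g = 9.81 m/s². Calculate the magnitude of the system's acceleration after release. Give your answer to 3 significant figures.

2.82 m/s²

Resolve each weight along its own incline: the 8.4 kg mass has component 8.4 × 9.81 × sin 49° = 62.191 N down its slope, and the 4 kg mass has 4 × 9.81 × sin 44° = 27.258 N down its slope.
The 8.4 kg side's 62.191 N exceeds the other side's 27.258 N, so that mass slides down and the 4 kg mass slides up. Taking that direction as positive, Newton's second law for the whole system gives 62.191 − 27.258 = (8.4 + 4) a, so a = 34.933 / 12.4 = 2.8172 m/s².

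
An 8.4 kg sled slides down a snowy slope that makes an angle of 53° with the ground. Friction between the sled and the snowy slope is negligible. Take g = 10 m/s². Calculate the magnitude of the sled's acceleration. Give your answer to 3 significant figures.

Resolving the weight along the incline: the component pulling the sled down the slope is mg sin 53° = 8.4 × 10 × 0.7986 = 67.082 N, and the normal force is N = mg cos 53° = 8.4 × 10 × 0.6018 = 50.551 N.
With no friction the net force along the incline is 67.082 N, so a = g sin 53° = 67.082 / 8.4 = 7.9860 m/s².

7.99 m/s²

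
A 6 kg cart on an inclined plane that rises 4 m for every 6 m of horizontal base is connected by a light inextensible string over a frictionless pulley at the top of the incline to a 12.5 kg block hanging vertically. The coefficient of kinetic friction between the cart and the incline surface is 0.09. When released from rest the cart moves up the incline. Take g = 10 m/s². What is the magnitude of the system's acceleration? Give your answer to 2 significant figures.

For the cart on the incline: the weight component along the slope is m₁g sin 33.69° = 6 × 10 × 0.5547 = 33.282 N and the normal force is N = m₁g cos 33.69° = 49.923 N.
Kinetic friction opposes the cart's motion up the incline: f = μN = 0.09 × 49.923 = 4.493 N acting down the slope.
Newton's second law for the cart (up-slope positive): T − 33.282 − 4.493 = 6 a. For the hanging block (downward positive): 12.5 × 10 − T = 12.5 a.
Adding the two equations eliminates T: 87.225 = 18.5 a, so a = 4.7149 m/s².

4.7 m/s²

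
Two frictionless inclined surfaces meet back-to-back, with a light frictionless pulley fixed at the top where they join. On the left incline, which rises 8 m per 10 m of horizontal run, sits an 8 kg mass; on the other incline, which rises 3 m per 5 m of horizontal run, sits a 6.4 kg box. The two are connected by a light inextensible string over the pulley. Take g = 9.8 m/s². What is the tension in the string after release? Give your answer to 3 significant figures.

39.7 N

Resolve each weight along its own incline: the 8 kg mass has component 8 × 9.8 × sin 38.66° = 48.976 N down its slope, and the 6.4 kg mass has 6.4 × 9.8 × sin 30.96° = 32.269 N down its slope.
The 8 kg side's 48.976 N exceeds the other side's 32.269 N, so that mass slides down and the 6.4 kg mass slides up. Taking that direction as positive, Newton's second law for the whole system gives 48.976 − 32.269 = (8 + 6.4) a, so a = 16.707 / 14.4 = 1.1602 m/s².
For the 6.4 kg mass (up-slope positive): T − 32.269 = 6.4 × 1.1602, so T = 39.694 N.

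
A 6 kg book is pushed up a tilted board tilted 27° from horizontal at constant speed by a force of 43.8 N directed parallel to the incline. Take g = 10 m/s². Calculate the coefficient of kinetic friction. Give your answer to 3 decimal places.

At constant speed ΣF = 0 along the incline. The applied 43.8 N acts up the slope; the weight component mg sin 27° = 27.239 N and kinetic friction μN both act down the slope.
So 43.8 = 27.239 + μ × 53.460, giving μ = (43.8 − 27.239) / 53.460 = 0.3098.

0.310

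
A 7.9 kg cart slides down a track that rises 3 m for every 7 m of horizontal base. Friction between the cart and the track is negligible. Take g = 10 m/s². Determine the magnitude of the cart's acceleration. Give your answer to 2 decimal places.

Resolving the weight along the incline: the component pulling the cart down the slope is mg sin 23.20° = 7.9 × 10 × 0.3939 = 31.118 N, and the normal force is N = mg cos 23.20° = 7.9 × 10 × 0.9191 = 72.609 N.
With no friction the net force along the incline is 31.118 N, so a = g sin 23.20° = 31.118 / 7.9 = 3.9390 m/s².

3.94 m/s²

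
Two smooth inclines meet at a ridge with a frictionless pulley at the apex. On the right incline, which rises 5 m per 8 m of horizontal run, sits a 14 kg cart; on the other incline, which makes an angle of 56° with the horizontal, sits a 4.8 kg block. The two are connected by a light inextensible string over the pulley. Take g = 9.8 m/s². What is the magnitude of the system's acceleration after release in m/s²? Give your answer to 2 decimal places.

1.79 m/s²

Resolve each weight along its own incline: the 14 kg mass has component 14 × 9.8 × sin 32.01° = 72.716 N down its slope, and the 4.8 kg mass has 4.8 × 9.8 × sin 56° = 38.998 N down its slope.
The 14 kg side's 72.716 N exceeds the other side's 38.998 N, so that mass slides down and the 4.8 kg mass slides up. Taking that direction as positive, Newton's second law for the whole system gives 72.716 − 38.998 = (14 + 4.8) a, so a = 33.718 / 18.8 = 1.7935 m/s².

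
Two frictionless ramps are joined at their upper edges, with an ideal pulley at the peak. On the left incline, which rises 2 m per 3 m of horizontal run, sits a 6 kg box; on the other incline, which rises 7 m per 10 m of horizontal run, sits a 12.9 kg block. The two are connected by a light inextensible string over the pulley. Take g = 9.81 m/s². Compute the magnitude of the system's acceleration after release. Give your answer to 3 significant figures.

2.11 m/s²

Resolve each weight along its own incline: the 6 kg mass has component 6 × 9.81 × sin 33.69° = 32.650 N down its slope, and the 12.9 kg mass has 12.9 × 9.81 × sin 34.99° = 72.571 N down its slope.
The 12.9 kg side's 72.571 N exceeds the other side's 32.650 N, so that mass slides down and the 6 kg mass slides up. Taking that direction as positive, Newton's second law for the whole system gives 72.571 − 32.650 = (6 + 12.9) a, so a = 39.921 / 18.9 = 2.1122 m/s².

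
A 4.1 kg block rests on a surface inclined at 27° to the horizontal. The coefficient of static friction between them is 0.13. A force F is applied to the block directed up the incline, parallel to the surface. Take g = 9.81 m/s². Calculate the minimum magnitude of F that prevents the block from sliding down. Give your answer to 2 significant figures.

14 N

The normal force is N = mg cos 27° = 35.837 N. With F at its minimum the block is on the verge of sliding down, so static friction is at its maximum μ_s N = 0.13 × 35.837 = 4.659 N and acts up the slope.
Equilibrium along the incline: F + μ_s N = mg sin 27°, so F = 18.260 − 4.659 = 13.601 N.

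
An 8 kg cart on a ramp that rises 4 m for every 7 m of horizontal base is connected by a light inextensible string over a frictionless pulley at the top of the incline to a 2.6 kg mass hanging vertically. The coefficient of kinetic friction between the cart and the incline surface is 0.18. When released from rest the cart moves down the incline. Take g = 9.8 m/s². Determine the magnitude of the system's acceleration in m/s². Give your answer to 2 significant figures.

For the cart on the incline: the weight component along the slope is m₁g sin 29.74° = 8 × 9.8 × 0.4961 = 38.894 N and the normal force is N = m₁g cos 29.74° = 68.070 N.
Kinetic friction opposes the cart's motion down the incline: f = μN = 0.18 × 68.070 = 12.253 N acting up the slope.
Newton's second law for the cart (down-slope positive): 38.894 − 12.253 − T = 8 a. For the hanging mass (upward positive): T − 2.6 × 9.8 = 2.6 a.
Adding the two equations eliminates T: 1.161 = 10.6 a, so a = 0.1095 m/s².

0.11 m/s²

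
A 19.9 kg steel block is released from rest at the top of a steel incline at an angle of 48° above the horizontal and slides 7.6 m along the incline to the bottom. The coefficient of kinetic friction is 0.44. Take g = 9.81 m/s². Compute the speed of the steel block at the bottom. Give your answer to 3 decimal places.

The weight component along the incline is mg sin 48° = 145.076 N and the normal force is N = mg cos 48° = 130.627 N.
Friction up the slope is f = μN = 0.44 × 130.627 = 57.476 N, so the net downslope force is 145.076 − 57.476 = 87.600 N and a = 87.600 / 19.9 = 4.4020 m/s².
Starting from rest over a distance of 7.6 m, v² = 2aL = 2 × 4.4020 × 7.6 = 66.9104, so v = 8.1799 m/s.

8.180 m/s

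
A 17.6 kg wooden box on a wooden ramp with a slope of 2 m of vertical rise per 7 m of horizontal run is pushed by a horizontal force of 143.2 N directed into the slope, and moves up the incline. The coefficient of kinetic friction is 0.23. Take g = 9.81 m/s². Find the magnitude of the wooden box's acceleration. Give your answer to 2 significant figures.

2.4 m/s²

The horizontal push has components F cos 15.95° = 143.2 × 0.9615 = 137.687 N up the incline and F sin 15.95° = 143.2 × 0.2747 = 39.337 N pressing into the surface.
The normal force is therefore N = mg cos 15.95° + F sin 15.95° = 166.009 + 39.337 = 205.346 N, and kinetic friction down the slope is μN = 0.23 × 205.346 = 47.230 N.
Along the incline: F cos 15.95° − mg sin 15.95° − μN = ma, so 137.687 − 47.429 − 47.230 = 17.6 a, giving a = 2.4448 m/s².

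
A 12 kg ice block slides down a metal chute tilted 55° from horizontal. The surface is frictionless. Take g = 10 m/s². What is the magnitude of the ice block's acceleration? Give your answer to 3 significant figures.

8.19 m/s²

Resolving the weight along the incline: the component pulling the ice block down the slope is mg sin 55° = 12 × 10 × 0.8192 = 98.304 N, and the normal force is N = mg cos 55° = 12 × 10 × 0.5736 = 68.832 N.
With no friction the net force along the incline is 98.304 N, so a = g sin 55° = 98.304 / 12 = 8.1920 m/s².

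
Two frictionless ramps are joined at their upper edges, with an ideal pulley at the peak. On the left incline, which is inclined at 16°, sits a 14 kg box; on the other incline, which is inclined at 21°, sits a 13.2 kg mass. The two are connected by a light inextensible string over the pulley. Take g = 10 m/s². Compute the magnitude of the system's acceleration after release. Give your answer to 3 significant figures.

Resolve each weight along its own incline: the 14 kg mass has component 14 × 10 × sin 16° = 38.589 N down its slope, and the 13.2 kg mass has 13.2 × 10 × sin 21° = 47.305 N down its slope.
The 13.2 kg side's 47.305 N exceeds the other side's 38.589 N, so that mass slides down and the 14 kg mass slides up. Taking that direction as positive, Newton's second law for the whole system gives 47.305 − 38.589 = (14 + 13.2) a, so a = 8.716 / 27.2 = 0.3204 m/s².

0.320 m/s²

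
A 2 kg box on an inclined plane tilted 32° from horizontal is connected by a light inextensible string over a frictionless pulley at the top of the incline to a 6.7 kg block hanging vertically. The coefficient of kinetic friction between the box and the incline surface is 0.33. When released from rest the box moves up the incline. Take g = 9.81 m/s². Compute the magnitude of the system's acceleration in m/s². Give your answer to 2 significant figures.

For the box on the incline: the weight component along the slope is m₁g sin 32° = 2 × 9.81 × 0.5299 = 10.397 N and the normal force is N = m₁g cos 32° = 16.639 N.
Kinetic friction opposes the box's motion up the incline: f = μN = 0.33 × 16.639 = 5.491 N acting down the slope.
Newton's second law for the box (up-slope positive): T − 10.397 − 5.491 = 2 a. For the hanging block (downward positive): 6.7 × 9.81 − T = 6.7 a.
Adding the two equations eliminates T: 49.839 = 8.7 a, so a = 5.7286 m/s².

5.7 m/s²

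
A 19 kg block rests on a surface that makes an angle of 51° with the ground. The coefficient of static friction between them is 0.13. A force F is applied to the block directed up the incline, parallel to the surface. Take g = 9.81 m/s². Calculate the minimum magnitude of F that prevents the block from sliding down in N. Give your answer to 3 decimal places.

129.603 N

The normal force is N = mg cos 51° = 117.299 N. With F at its minimum the block is on the verge of sliding down, so static friction is at its maximum μ_s N = 0.13 × 117.299 = 15.249 N and acts up the slope.
Equilibrium along the incline: F + μ_s N = mg sin 51°, so F = 144.852 − 15.249 = 129.603 N.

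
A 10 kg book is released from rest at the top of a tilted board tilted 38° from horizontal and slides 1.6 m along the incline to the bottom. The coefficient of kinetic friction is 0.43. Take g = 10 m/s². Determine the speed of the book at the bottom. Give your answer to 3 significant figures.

2.98 m/s

The weight component along the incline is mg sin 38° = 61.566 N and the normal force is N = mg cos 38° = 78.801 N.
Friction up the slope is f = μN = 0.43 × 78.801 = 33.884 N, so the net downslope force is 61.566 − 33.884 = 27.682 N and a = 27.682 / 10 = 2.7682 m/s².
Starting from rest over a distance of 1.6 m, v² = 2aL = 2 × 2.7682 × 1.6 = 8.8582, so v = 2.9763 m/s.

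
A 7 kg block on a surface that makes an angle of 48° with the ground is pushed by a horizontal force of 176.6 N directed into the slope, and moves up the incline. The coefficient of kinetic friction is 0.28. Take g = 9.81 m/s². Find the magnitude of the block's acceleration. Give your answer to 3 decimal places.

The horizontal push has components F cos 48° = 176.6 × 0.6691 = 118.163 N up the incline and F sin 48° = 176.6 × 0.7431 = 131.231 N pressing into the surface.
The normal force is therefore N = mg cos 48° + F sin 48° = 45.947 + 131.231 = 177.178 N, and kinetic friction down the slope is μN = 0.28 × 177.178 = 49.610 N.
Along the incline: F cos 48° − mg sin 48° − μN = ma, so 118.163 − 51.029 − 49.610 = 7 a, giving a = 2.5034 m/s².

2.503 m/s²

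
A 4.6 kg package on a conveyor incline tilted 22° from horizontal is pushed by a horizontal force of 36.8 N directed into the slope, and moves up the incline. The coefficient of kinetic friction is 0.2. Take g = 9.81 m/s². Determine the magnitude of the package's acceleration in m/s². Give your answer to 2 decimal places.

The horizontal push has components F cos 22° = 36.8 × 0.9272 = 34.121 N up the incline and F sin 22° = 36.8 × 0.3746 = 13.785 N pressing into the surface.
The normal force is therefore N = mg cos 22° + F sin 22° = 41.841 + 13.785 = 55.626 N, and kinetic friction down the slope is μN = 0.2 × 55.626 = 11.125 N.
Along the incline: F cos 22° − mg sin 22° − μN = ma, so 34.121 − 16.904 − 11.125 = 4.6 a, giving a = 1.3243 m/s².

1.32 m/s²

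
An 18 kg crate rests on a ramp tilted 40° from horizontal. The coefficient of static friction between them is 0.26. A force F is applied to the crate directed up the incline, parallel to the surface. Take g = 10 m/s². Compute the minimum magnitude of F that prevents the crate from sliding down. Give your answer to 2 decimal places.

79.85 N

The normal force is N = mg cos 40° = 137.888 N. With F at its minimum the crate is on the verge of sliding down, so static friction is at its maximum μ_s N = 0.26 × 137.888 = 35.851 N and acts up the slope.
Equilibrium along the incline: F + μ_s N = mg sin 40°, so F = 115.702 − 35.851 = 79.851 N.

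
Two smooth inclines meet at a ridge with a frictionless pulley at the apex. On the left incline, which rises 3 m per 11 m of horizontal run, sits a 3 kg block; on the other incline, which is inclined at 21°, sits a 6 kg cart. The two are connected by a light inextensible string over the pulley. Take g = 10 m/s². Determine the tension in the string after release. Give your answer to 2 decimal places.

Resolve each weight along its own incline: the 3 kg mass has component 3 × 10 × sin 15.26° = 7.894 N down its slope, and the 6 kg mass has 6 × 10 × sin 21° = 21.502 N down its slope.
The 6 kg side's 21.502 N exceeds the other side's 7.894 N, so that mass slides down and the 3 kg mass slides up. Taking that direction as positive, Newton's second law for the whole system gives 21.502 − 7.894 = (3 + 6) a, so a = 13.608 / 9 = 1.5120 m/s².
For the 3 kg mass (up-slope positive): T − 7.894 = 3 × 1.5120, so T = 12.430 N.

12.43 N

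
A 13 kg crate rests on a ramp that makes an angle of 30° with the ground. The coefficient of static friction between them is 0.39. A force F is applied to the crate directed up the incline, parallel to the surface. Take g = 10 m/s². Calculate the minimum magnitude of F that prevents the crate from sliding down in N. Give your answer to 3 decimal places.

21.093 N

The normal force is N = mg cos 30° = 112.583 N. With F at its minimum the crate is on the verge of sliding down, so static friction is at its maximum μ_s N = 0.39 × 112.583 = 43.907 N and acts up the slope.
Equilibrium along the incline: F + μ_s N = mg sin 30°, so F = 65.000 − 43.907 = 21.093 N.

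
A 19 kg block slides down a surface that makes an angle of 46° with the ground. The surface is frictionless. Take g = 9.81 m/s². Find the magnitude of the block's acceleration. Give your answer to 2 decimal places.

7.06 m/s²

Resolving the weight along the incline: the component pulling the block down the slope is mg sin 46° = 19 × 9.81 × 0.7193 = 134.070 N, and the normal force is N = mg cos 46° = 19 × 9.81 × 0.6947 = 129.485 N.
With no friction the net force along the incline is 134.070 N, so a = g sin 46° = 134.070 / 19 = 7.0563 m/s².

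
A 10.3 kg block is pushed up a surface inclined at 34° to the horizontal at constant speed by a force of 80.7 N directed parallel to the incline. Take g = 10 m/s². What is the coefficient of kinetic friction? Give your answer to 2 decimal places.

0.27

At constant speed ΣF = 0 along the incline. The applied 80.7 N acts up the slope; the weight component mg sin 34° = 57.597 N and kinetic friction μN both act down the slope.
So 80.7 = 57.597 + μ × 85.391, giving μ = (80.7 − 57.597) / 85.391 = 0.2706.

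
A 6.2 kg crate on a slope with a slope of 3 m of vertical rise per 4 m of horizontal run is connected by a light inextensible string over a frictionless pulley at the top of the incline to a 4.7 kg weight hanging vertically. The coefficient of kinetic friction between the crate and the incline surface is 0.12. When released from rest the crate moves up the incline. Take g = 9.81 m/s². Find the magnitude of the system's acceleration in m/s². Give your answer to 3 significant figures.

0.346 m/s²

For the crate on the incline: the weight component along the slope is m₁g sin 36.87° = 6.2 × 9.81 × 0.6000 = 36.493 N and the normal force is N = m₁g cos 36.87° = 48.658 N.
Kinetic friction opposes the crate's motion up the incline: f = μN = 0.12 × 48.658 = 5.839 N acting down the slope.
Newton's second law for the crate (up-slope positive): T − 36.493 − 5.839 = 6.2 a. For the hanging weight (downward positive): 4.7 × 9.81 − T = 4.7 a.
Adding the two equations eliminates T: 3.775 = 10.9 a, so a = 0.3463 m/s².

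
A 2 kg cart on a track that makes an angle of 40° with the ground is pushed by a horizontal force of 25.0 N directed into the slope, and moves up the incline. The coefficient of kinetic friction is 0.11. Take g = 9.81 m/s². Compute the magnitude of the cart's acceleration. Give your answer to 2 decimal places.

The horizontal push has components F cos 40° = 25.0 × 0.7660 = 19.150 N up the incline and F sin 40° = 25.0 × 0.6428 = 16.070 N pressing into the surface.
The normal force is therefore N = mg cos 40° + F sin 40° = 15.029 + 16.070 = 31.099 N, and kinetic friction down the slope is μN = 0.11 × 31.099 = 3.421 N.
Along the incline: F cos 40° − mg sin 40° − μN = ma, so 19.150 − 12.612 − 3.421 = 2 a, giving a = 1.5585 m/s².

1.56 m/s²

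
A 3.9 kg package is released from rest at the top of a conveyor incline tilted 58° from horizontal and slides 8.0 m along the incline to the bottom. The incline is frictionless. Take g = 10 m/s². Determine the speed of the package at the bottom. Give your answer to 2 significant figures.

12 m/s

The weight component along the incline is mg sin 58° = 33.074 N and the normal force is N = mg cos 58° = 20.667 N.
With no friction, a = g sin 58° = 8.4805 m/s².
Starting from rest over a distance of 8.0 m, v² = 2aL = 2 × 8.4805 × 8.0 = 135.6880, so v = 11.6485 m/s.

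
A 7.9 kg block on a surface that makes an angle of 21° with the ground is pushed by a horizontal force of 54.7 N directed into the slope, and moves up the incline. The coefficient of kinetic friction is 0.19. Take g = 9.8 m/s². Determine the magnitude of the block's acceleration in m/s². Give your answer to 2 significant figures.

The horizontal push has components F cos 21° = 54.7 × 0.9336 = 51.068 N up the incline and F sin 21° = 54.7 × 0.3584 = 19.604 N pressing into the surface.
The normal force is therefore N = mg cos 21° + F sin 21° = 72.279 + 19.604 = 91.883 N, and kinetic friction down the slope is μN = 0.19 × 91.883 = 17.458 N.
Along the incline: F cos 21° − mg sin 21° − μN = ma, so 51.068 − 27.747 − 17.458 = 7.9 a, giving a = 0.7422 m/s².

0.74 m/s²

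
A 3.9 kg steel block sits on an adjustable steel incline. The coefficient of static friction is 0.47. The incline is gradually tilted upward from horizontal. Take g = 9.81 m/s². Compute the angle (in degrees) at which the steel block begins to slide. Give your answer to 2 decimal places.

25.17°

At the threshold of sliding, static friction is at its maximum μ_s N and exactly balances the weight component along the incline: mg sin θ = μ_s mg cos θ.
Hence tan θ = μ_s = 0.47, so θ = arctan(0.47) = 25.1735°.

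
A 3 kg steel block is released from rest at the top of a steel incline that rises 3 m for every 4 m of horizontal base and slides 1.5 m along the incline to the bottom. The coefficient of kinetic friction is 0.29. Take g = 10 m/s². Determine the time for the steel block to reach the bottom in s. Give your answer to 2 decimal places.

The weight component along the incline is mg sin 36.87° = 18.000 N and the normal force is N = mg cos 36.87° = 24.000 N.
Friction up the slope is f = μN = 0.29 × 24.000 = 6.960 N, so the net downslope force is 18.000 − 6.960 = 11.040 N and a = 11.040 / 3 = 3.6800 m/s².
Starting from rest, L = ½at², so t = √(2L/a) = √(2 × 1.5 / 3.6800) = 0.9029 s.

0.90 s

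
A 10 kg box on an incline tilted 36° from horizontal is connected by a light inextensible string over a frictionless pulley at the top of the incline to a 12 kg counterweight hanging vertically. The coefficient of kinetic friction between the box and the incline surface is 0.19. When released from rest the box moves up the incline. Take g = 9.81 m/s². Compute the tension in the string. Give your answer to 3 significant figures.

93.2 N

For the box on the incline: the weight component along the slope is m₁g sin 36° = 10 × 9.81 × 0.5878 = 57.663 N and the normal force is N = m₁g cos 36° = 79.365 N.
Kinetic friction opposes the box's motion up the incline: f = μN = 0.19 × 79.365 = 15.079 N acting down the slope.
Newton's second law for the box (up-slope positive): T − 57.663 − 15.079 = 10 a. For the hanging counterweight (downward positive): 12 × 9.81 − T = 12 a.
Adding the two equations eliminates T: 44.978 = 22 a, so a = 2.0445 m/s².
Then from the hanging counterweight's equation, T = 12 × (9.81 − 2.0445) = 93.186 N.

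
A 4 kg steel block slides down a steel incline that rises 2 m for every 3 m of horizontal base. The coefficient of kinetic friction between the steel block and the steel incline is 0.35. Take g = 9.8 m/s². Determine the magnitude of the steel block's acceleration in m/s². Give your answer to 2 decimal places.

2.58 m/s²

Resolving the weight along the incline: the component pulling the steel block down the slope is mg sin 33.69° = 4 × 9.8 × 0.5547 = 21.744 N, and the normal force is N = mg cos 33.69° = 4 × 9.8 × 0.8321 = 32.618 N.
Kinetic friction acts up the slope with magnitude f = μN = 0.35 × 32.618 = 11.416 N.
Net force along the incline is 21.744 − 11.416 = 10.328 N, so a = 10.328 / 4 = 2.5820 m/s².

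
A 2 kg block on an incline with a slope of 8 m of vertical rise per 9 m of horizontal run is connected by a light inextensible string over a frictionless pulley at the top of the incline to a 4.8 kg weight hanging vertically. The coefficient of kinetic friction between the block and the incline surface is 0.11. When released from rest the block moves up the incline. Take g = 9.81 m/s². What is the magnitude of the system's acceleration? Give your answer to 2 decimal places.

For the block on the incline: the weight component along the slope is m₁g sin 41.63° = 2 × 9.81 × 0.6644 = 13.036 N and the normal force is N = m₁g cos 41.63° = 14.664 N.
Kinetic friction opposes the block's motion up the incline: f = μN = 0.11 × 14.664 = 1.613 N acting down the slope.
Newton's second law for the block (up-slope positive): T − 13.036 − 1.613 = 2 a. For the hanging weight (downward positive): 4.8 × 9.81 − T = 4.8 a.
Adding the two equations eliminates T: 32.439 = 6.8 a, so a = 4.7704 m/s².

4.77 m/s²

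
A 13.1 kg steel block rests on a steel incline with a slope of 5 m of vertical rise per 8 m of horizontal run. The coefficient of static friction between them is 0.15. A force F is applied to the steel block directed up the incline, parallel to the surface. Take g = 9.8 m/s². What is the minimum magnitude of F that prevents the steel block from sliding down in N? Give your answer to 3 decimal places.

51.711 N

The normal force is N = mg cos 32.01° = 108.866 N. With F at its minimum the steel block is on the verge of sliding down, so static friction is at its maximum μ_s N = 0.15 × 108.866 = 16.330 N and acts up the slope.
Equilibrium along the incline: F + μ_s N = mg sin 32.01°, so F = 68.041 − 16.330 = 51.711 N.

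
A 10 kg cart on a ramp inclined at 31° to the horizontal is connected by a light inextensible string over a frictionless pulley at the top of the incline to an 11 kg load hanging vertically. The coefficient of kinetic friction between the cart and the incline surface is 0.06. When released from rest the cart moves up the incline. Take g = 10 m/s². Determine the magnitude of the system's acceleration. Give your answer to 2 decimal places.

2.54 m/s²

For the cart on the incline: the weight component along the slope is m₁g sin 31° = 10 × 10 × 0.5150 = 51.500 N and the normal force is N = m₁g cos 31° = 85.717 N.
Kinetic friction opposes the cart's motion up the incline: f = μN = 0.06 × 85.717 = 5.143 N acting down the slope.
Newton's second law for the cart (up-slope positive): T − 51.500 − 5.143 = 10 a. For the hanging load (downward positive): 11 × 10 − T = 11 a.
Adding the two equations eliminates T: 53.357 = 21 a, so a = 2.5408 m/s².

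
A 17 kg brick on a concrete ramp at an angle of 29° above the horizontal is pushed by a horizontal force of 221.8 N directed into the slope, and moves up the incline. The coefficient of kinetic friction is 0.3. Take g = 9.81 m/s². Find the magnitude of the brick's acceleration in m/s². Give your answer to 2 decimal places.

2.18 m/s²

The horizontal push has components F cos 29° = 221.8 × 0.8746 = 193.986 N up the incline and F sin 29° = 221.8 × 0.4848 = 107.529 N pressing into the surface.
The normal force is therefore N = mg cos 29° + F sin 29° = 145.857 + 107.529 = 253.386 N, and kinetic friction down the slope is μN = 0.3 × 253.386 = 76.016 N.
Along the incline: F cos 29° − mg sin 29° − μN = ma, so 193.986 − 80.850 − 76.016 = 17 a, giving a = 2.1835 m/s².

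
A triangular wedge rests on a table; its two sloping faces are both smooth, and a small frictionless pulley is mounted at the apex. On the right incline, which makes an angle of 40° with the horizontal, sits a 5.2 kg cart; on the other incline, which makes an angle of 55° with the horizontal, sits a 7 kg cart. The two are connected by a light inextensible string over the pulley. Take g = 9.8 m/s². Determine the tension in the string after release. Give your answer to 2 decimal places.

Resolve each weight along its own incline: the 5.2 kg mass has component 5.2 × 9.8 × sin 40° = 32.756 N down its slope, and the 7 kg mass has 7 × 9.8 × sin 55° = 56.194 N down its slope.
The 7 kg side's 56.194 N exceeds the other side's 32.756 N, so that mass slides down and the 5.2 kg mass slides up. Taking that direction as positive, Newton's second law for the whole system gives 56.194 − 32.756 = (5.2 + 7) a, so a = 23.438 / 12.2 = 1.9211 m/s².
For the 5.2 kg mass (up-slope positive): T − 32.756 = 5.2 × 1.9211, so T = 42.746 N.

42.75 N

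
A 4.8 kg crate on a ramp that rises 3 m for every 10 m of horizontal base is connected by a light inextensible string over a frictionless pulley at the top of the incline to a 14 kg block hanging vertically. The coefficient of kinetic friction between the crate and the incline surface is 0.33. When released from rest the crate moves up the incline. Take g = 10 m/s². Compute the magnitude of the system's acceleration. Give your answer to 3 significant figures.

For the crate on the incline: the weight component along the slope is m₁g sin 16.70° = 4.8 × 10 × 0.2873 = 13.790 N and the normal force is N = m₁g cos 16.70° = 45.976 N.
Kinetic friction opposes the crate's motion up the incline: f = μN = 0.33 × 45.976 = 15.172 N acting down the slope.
Newton's second law for the crate (up-slope positive): T − 13.790 − 15.172 = 4.8 a. For the hanging block (downward positive): 14 × 10 − T = 14 a.
Adding the two equations eliminates T: 111.038 = 18.8 a, so a = 5.9063 m/s².

5.91 m/s²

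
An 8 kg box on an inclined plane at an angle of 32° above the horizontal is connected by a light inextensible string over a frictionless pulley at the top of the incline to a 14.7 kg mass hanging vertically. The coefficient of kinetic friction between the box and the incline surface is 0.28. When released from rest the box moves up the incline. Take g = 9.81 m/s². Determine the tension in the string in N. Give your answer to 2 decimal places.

89.82 N

For the box on the incline: the weight component along the slope is m₁g sin 32° = 8 × 9.81 × 0.5299 = 41.587 N and the normal force is N = m₁g cos 32° = 66.555 N.
Kinetic friction opposes the box's motion up the incline: f = μN = 0.28 × 66.555 = 18.635 N acting down the slope.
Newton's second law for the box (up-slope positive): T − 41.587 − 18.635 = 8 a. For the hanging mass (downward positive): 14.7 × 9.81 − T = 14.7 a.
Adding the two equations eliminates T: 83.985 = 22.7 a, so a = 3.6998 m/s².
Then from the hanging mass's equation, T = 14.7 × (9.81 − 3.6998) = 89.820 N.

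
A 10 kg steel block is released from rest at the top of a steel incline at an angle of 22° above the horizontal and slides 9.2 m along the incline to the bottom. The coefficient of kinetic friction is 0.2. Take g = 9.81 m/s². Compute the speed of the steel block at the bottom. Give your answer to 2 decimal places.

5.84 m/s

The weight component along the incline is mg sin 22° = 36.749 N and the normal force is N = mg cos 22° = 90.957 N.
Friction up the slope is f = μN = 0.2 × 90.957 = 18.191 N, so the net downslope force is 36.749 − 18.191 = 18.558 N and a = 18.558 / 10 = 1.8558 m/s².
Starting from rest over a distance of 9.2 m, v² = 2aL = 2 × 1.8558 × 9.2 = 34.1467, so v = 5.8435 m/s.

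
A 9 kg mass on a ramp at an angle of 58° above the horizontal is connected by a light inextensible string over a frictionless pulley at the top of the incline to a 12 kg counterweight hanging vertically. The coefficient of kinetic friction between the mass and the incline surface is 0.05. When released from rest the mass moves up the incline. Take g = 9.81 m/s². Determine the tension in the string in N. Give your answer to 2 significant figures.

For the mass on the incline: the weight component along the slope is m₁g sin 58° = 9 × 9.81 × 0.8480 = 74.870 N and the normal force is N = m₁g cos 58° = 46.787 N.
Kinetic friction opposes the mass's motion up the incline: f = μN = 0.05 × 46.787 = 2.339 N acting down the slope.
Newton's second law for the mass (up-slope positive): T − 74.870 − 2.339 = 9 a. For the hanging counterweight (downward positive): 12 × 9.81 − T = 12 a.
Adding the two equations eliminates T: 40.511 = 21 a, so a = 1.9291 m/s².
Then from the hanging counterweight's equation, T = 12 × (9.81 − 1.9291) = 94.571 N.

95 N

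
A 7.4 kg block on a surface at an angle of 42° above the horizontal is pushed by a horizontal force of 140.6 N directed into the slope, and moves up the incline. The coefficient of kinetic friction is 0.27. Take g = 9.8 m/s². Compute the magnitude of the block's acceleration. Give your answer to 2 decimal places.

The horizontal push has components F cos 42° = 140.6 × 0.7431 = 104.480 N up the incline and F sin 42° = 140.6 × 0.6691 = 94.075 N pressing into the surface.
The normal force is therefore N = mg cos 42° + F sin 42° = 53.890 + 94.075 = 147.965 N, and kinetic friction down the slope is μN = 0.27 × 147.965 = 39.951 N.
Along the incline: F cos 42° − mg sin 42° − μN = ma, so 104.480 − 48.523 − 39.951 = 7.4 a, giving a = 2.1630 m/s².

2.16 m/s²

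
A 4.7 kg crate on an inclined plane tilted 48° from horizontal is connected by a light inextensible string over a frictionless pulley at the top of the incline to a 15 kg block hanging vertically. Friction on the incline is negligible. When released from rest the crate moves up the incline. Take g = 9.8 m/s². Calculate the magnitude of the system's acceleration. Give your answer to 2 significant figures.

5.7 m/s²

For the crate on the incline: the weight component along the slope is m₁g sin 48° = 4.7 × 9.8 × 0.7431 = 34.227 N and the normal force is N = m₁g cos 48° = 30.820 N.
Newton's second law for the crate (up-slope positive): T − 34.227 = 4.7 a. For the hanging block (downward positive): 15 × 9.8 − T = 15 a.
Adding the two equations eliminates T: 112.773 = 19.7 a, so a = 5.7245 m/s².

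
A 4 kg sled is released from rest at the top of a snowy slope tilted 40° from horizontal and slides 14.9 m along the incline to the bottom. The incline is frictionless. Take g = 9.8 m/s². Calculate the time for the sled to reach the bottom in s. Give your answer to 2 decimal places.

The weight component along the incline is mg sin 40° = 25.197 N and the normal force is N = mg cos 40° = 30.029 N.
With no friction, a = g sin 40° = 6.2993 m/s².
Starting from rest, L = ½at², so t = √(2L/a) = √(2 × 14.9 / 6.2993) = 2.1750 s.

2.18 s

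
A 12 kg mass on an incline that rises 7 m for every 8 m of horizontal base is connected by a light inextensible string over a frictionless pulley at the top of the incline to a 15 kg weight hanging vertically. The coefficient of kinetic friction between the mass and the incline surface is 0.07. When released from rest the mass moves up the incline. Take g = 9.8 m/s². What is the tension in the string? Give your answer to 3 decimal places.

111.797 N

For the mass on the incline: the weight component along the slope is m₁g sin 41.19° = 12 × 9.8 × 0.6585 = 77.440 N and the normal force is N = m₁g cos 41.19° = 88.503 N.
Kinetic friction opposes the mass's motion up the incline: f = μN = 0.07 × 88.503 = 6.195 N acting down the slope.
Newton's second law for the mass (up-slope positive): T − 77.440 − 6.195 = 12 a. For the hanging weight (downward positive): 15 × 9.8 − T = 15 a.
Adding the two equations eliminates T: 63.365 = 27 a, so a = 2.3469 m/s².
Then from the hanging weight's equation, T = 15 × (9.8 − 2.3469) = 111.797 N.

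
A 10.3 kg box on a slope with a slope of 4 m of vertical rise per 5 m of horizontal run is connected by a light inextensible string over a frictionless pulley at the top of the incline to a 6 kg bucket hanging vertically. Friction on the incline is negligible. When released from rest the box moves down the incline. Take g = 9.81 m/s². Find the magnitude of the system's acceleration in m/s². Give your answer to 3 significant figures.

For the box on the incline: the weight component along the slope is m₁g sin 38.66° = 10.3 × 9.81 × 0.6247 = 63.122 N and the normal force is N = m₁g cos 38.66° = 78.901 N.
Newton's second law for the box (down-slope positive): 63.122 − T = 10.3 a. For the hanging bucket (upward positive): T − 6 × 9.81 = 6 a.
Adding the two equations eliminates T: 4.262 = 16.3 a, so a = 0.2615 m/s².

0.261 m/s²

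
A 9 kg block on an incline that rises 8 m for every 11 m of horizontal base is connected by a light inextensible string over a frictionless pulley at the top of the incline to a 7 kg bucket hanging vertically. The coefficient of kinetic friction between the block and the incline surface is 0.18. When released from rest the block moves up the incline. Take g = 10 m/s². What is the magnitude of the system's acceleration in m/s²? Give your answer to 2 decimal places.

For the block on the incline: the weight component along the slope is m₁g sin 36.03° = 9 × 10 × 0.5882 = 52.938 N and the normal force is N = m₁g cos 36.03° = 72.786 N.
Kinetic friction opposes the block's motion up the incline: f = μN = 0.18 × 72.786 = 13.101 N acting down the slope.
Newton's second law for the block (up-slope positive): T − 52.938 − 13.101 = 9 a. For the hanging bucket (downward positive): 7 × 10 − T = 7 a.
Adding the two equations eliminates T: 3.961 = 16 a, so a = 0.2476 m/s².

0.25 m/s²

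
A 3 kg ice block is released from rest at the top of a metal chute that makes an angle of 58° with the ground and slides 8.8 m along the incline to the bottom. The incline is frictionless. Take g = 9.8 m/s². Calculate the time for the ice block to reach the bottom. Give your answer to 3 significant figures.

The weight component along the incline is mg sin 58° = 24.933 N and the normal force is N = mg cos 58° = 15.580 N.
With no friction, a = g sin 58° = 8.3109 m/s².
Starting from rest, L = ½at², so t = √(2L/a) = √(2 × 8.8 / 8.3109) = 1.4552 s.

1.46 s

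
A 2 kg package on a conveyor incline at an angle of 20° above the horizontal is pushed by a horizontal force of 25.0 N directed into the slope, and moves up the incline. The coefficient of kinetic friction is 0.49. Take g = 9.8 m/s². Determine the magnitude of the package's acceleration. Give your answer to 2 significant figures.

The horizontal push has components F cos 20° = 25.0 × 0.9397 = 23.492 N up the incline and F sin 20° = 25.0 × 0.3420 = 8.550 N pressing into the surface.
The normal force is therefore N = mg cos 20° + F sin 20° = 18.418 + 8.550 = 26.968 N, and kinetic friction down the slope is μN = 0.49 × 26.968 = 13.214 N.
Along the incline: F cos 20° − mg sin 20° − μN = ma, so 23.492 − 6.703 − 13.214 = 2 a, giving a = 1.7875 m/s².

1.8 m/s²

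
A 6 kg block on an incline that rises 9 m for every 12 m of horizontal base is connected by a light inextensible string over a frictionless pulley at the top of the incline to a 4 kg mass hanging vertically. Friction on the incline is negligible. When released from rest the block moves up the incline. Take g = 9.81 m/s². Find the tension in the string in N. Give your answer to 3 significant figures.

37.7 N

For the block on the incline: the weight component along the slope is m₁g sin 36.87° = 6 × 9.81 × 0.6000 = 35.316 N and the normal force is N = m₁g cos 36.87° = 47.088 N.
Newton's second law for the block (up-slope positive): T − 35.316 = 6 a. For the hanging mass (downward positive): 4 × 9.81 − T = 4 a.
Adding the two equations eliminates T: 3.924 = 10 a, so a = 0.3924 m/s².
Then from the hanging mass's equation, T = 4 × (9.81 − 0.3924) = 37.670 N.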